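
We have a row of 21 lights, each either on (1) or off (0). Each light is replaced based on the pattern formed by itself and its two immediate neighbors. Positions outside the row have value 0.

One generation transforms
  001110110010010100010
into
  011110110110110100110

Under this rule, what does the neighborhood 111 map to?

At position 3 the neighborhood is 111; the next row has 1 there.

1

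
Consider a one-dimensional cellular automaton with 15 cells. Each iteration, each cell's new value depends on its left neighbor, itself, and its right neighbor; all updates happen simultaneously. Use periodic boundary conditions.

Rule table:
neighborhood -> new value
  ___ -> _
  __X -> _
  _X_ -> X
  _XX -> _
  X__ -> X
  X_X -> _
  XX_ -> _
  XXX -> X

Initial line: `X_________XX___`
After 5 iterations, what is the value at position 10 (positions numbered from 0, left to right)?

XX__________X__
__X_________XX_
__XX__________X
X___X_________X
_X__XX_________
position 10 holds _

_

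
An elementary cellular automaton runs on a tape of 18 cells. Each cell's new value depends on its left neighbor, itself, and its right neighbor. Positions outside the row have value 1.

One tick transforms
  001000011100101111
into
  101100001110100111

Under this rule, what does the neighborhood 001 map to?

0

At position 1 the neighborhood is 001; the next row has 0 there.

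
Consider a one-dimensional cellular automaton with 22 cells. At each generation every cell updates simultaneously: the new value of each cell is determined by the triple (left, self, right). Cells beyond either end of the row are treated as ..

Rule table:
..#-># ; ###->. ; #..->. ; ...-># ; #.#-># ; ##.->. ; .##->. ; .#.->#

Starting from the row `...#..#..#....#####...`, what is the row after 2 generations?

generation 1: ####.##.##.###......##
generation 2: ....#..#..#....#####..

....#..#..#....#####..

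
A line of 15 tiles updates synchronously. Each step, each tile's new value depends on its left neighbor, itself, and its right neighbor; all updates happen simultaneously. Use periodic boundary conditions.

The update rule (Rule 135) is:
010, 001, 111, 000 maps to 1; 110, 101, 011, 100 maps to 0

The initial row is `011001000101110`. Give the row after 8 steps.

100011011100100
101100001001101
000001111010000
111110110010111
111100000110011
111001111000101
110010110011100
000110000101001

000110000101001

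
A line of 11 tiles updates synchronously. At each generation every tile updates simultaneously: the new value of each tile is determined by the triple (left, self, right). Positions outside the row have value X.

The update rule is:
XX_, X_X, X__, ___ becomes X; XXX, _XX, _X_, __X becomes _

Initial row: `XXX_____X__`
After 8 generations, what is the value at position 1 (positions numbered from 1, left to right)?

X

generation 1: __XXXXX__X_
generation 2: X_____XX__X
generation 3: XXXXX__XX__
generation 4: ____XX__XX_
generation 5: XXX__XX__XX
generation 6: __XX__XX___
generation 7: X__XX__XXX_
generation 8: XX__XX___XX
position 1 holds X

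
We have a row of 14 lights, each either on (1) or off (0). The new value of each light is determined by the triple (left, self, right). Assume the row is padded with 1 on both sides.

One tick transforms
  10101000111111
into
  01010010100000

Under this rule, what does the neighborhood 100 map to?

0

At position 5 the neighborhood is 100; the next row has 0 there.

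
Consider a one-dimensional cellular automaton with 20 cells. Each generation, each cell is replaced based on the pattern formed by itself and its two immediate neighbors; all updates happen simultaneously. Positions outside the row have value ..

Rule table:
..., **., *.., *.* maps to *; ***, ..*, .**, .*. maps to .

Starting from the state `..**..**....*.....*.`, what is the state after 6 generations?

*..**..****..****..*
.*..**....**....**..
..*..****..****..***
*..*....**....**...*
.*..***..****..***..
..*...**....**...***

..*...**....**...***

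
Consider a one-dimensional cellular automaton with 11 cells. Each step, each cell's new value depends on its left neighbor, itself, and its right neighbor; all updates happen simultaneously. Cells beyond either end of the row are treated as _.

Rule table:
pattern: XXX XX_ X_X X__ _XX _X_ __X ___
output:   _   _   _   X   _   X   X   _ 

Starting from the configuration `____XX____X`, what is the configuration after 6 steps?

__XXX_XXX__

___X__X__XX
__XXXXXXX__
_X_______X_
XXX_____XXX
___X___X___
__XXX_XXX__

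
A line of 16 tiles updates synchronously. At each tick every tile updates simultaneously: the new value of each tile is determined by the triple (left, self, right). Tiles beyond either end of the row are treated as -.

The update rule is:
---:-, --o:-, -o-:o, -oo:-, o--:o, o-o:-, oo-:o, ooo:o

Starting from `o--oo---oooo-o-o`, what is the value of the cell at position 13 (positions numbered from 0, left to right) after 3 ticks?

o

oo--oo---ooo-o-o
-oo--oo---oo-o-o
--oo--oo---o-o-o
position 13 holds o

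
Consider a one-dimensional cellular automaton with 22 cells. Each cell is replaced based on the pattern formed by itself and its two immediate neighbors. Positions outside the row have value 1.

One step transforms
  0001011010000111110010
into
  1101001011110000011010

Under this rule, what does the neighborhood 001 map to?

At position 2 the neighborhood is 001; the next row has 0 there.

0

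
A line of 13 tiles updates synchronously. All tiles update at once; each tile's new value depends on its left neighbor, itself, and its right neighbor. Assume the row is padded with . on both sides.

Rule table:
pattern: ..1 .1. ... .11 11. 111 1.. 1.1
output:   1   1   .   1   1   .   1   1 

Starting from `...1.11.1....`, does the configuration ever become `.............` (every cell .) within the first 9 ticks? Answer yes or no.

..11111111...
.11......11..
1111....1111.
1..11..11..11
1111111111111
1...........1
11.........11
111.......111
1.11.....11.1
tick 9 is 1.11.....11.1, still not uniform .

no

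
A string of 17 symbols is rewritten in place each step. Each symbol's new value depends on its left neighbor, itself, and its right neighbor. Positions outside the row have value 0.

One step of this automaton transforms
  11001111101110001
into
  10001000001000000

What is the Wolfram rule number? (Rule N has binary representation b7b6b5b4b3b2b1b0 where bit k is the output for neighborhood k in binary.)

position 5: 111 → 0  (bit 7 = 0)
position 1: 110 → 0  (bit 6 = 0)
position 9: 101 → 0  (bit 5 = 0)
position 2: 100 → 0  (bit 4 = 0)
position 0: 011 → 1  (bit 3 = 1)
position 16: 010 → 0  (bit 2 = 0)
position 3: 001 → 0  (bit 1 = 0)
position 14: 000 → 0  (bit 0 = 0)
bits b7..b0 = 00001000 = 8

8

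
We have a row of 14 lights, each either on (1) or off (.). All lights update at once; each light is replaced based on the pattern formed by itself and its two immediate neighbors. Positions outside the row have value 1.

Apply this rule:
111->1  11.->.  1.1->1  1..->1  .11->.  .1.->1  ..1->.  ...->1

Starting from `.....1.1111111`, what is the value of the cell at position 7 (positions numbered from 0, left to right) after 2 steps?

1

1111.11.111111
111.1..1.11111
position 7 holds 1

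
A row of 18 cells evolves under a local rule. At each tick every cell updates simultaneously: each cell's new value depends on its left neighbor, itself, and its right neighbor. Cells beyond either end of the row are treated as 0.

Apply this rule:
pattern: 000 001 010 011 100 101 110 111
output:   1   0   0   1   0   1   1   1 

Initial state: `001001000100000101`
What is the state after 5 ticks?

tick 1: 100000010001110010
tick 2: 001111000101110000
tick 3: 101111010011110111
tick 4: 011111100011111111
tick 5: 011111101011111111

011111101011111111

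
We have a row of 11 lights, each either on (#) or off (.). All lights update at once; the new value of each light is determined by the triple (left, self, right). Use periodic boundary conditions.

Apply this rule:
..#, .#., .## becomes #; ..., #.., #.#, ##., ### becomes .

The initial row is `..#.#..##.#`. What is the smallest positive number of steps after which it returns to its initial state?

22

.##.#.##..#
.#..#.#..##
.#.##.#.##.
##.#..#.#..
#..#.##.#.#
..##.#..#.#
.##..#.##.#
.#..##.#..#
.#.##..#.##
.#.#..##.#.
##.#.##..#.
#..#.#..##.
#.##.#.##..
#.#..#.#..#
..#.##.#.##
.##.#..#.#.
##..#.##.#.
#..##.#..#.
#.##..#.##.
#.#..##.#..
#.#.##..#.#
..#.#..##.#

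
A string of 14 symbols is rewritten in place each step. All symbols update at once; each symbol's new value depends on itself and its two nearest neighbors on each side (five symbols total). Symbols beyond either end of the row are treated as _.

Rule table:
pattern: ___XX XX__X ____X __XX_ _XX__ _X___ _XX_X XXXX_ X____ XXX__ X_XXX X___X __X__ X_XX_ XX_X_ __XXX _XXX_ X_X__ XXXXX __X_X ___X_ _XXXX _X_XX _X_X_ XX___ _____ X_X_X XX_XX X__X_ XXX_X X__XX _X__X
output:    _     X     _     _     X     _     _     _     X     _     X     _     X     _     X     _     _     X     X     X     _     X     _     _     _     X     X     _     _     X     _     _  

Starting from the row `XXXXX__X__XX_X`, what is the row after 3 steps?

____XX_X_X___X

_XX__X_X____XX
__XX_X_X_X___X
____XX_X_X___X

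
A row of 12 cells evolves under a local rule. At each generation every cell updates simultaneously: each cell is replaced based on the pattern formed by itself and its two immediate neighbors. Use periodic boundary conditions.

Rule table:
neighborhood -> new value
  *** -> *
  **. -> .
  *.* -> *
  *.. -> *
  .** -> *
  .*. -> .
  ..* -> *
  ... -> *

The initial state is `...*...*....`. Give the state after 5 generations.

***.***.****
**.***.*****
*.***.******
.***.*******
***.*******.

***.*******.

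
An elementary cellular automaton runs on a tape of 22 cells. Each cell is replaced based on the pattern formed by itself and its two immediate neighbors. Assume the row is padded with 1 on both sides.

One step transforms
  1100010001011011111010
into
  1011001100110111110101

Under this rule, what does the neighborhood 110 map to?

0

At position 1 the neighborhood is 110; the next row has 0 there.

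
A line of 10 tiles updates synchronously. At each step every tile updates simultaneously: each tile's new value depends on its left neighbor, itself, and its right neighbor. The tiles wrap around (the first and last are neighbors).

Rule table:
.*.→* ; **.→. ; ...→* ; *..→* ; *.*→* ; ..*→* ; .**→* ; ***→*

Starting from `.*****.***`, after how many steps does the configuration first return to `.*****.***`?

*****.***.
****.***.*
***.***.**
**.***.***
*.***.****
.***.*****
***.*****.
**.*****.*
*.*****.**
.*****.***

10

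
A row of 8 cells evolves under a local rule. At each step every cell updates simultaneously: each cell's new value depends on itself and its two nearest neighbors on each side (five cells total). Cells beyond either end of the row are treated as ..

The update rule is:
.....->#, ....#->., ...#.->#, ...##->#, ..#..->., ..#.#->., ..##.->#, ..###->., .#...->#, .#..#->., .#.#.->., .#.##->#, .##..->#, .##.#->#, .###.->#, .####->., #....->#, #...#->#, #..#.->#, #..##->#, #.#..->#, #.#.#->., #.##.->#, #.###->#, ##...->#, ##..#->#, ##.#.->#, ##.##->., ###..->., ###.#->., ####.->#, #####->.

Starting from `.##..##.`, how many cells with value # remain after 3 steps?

6

step 1: ########
step 2: ......#.
step 3: ####.#.#
count of #: 6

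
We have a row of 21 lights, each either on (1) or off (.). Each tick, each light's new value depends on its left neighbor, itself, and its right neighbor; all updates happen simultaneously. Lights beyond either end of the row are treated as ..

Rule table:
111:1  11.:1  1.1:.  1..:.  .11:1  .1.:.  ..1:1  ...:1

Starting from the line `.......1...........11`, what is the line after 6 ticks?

1111111.1111111111111

1111111..111111111111
1111111.1111111111111
1111111.1111111111111  (fixed point — unchanged through tick 6)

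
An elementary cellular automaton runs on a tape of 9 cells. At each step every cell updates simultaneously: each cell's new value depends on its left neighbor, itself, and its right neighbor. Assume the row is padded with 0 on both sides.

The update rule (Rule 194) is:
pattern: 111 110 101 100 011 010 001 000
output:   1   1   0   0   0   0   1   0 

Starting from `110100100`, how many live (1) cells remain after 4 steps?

step 1: 010001000
step 2: 100010000
step 3: 000100000
step 4: 001000000
count of 1: 1

1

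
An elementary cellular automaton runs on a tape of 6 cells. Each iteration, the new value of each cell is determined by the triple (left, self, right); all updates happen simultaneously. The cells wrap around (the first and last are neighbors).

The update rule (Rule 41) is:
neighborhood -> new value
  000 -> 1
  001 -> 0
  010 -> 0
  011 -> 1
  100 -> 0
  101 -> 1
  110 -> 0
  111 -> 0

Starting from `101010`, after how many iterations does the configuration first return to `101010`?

010101
101010

2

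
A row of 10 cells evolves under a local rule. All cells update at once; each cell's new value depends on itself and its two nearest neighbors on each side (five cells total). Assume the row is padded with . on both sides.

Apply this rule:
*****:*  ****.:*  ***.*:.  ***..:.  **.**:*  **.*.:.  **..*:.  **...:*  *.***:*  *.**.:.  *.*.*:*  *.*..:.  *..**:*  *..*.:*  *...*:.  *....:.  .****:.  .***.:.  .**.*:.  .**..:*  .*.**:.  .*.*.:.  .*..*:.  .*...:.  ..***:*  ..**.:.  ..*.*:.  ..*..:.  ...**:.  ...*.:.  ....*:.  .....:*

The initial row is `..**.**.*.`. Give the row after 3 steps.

.**.*..*..

....*.....
**.....***
.**.*..*..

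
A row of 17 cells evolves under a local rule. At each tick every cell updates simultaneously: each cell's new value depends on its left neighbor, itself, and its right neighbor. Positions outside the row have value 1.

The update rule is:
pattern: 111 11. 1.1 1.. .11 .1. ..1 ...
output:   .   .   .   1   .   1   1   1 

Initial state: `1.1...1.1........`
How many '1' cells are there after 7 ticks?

..11111.111111111
11...............
..111111111111111
11...............  (repeats tick 2; period 2)
tick 7: ..111111111111111
count of 1: 15

15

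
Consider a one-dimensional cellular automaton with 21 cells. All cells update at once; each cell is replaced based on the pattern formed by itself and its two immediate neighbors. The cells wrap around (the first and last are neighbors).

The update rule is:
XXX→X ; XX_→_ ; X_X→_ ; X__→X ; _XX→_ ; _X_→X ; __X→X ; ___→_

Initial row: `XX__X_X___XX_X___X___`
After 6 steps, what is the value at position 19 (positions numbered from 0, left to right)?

_

__XXX_XX_X___XX_XXX_X
XX_X_____XX_X____X__X
X__XX___X___XX__XXXX_
XXX__X_XXX_X__XX_XX__
_X_XXX__X__XXX_____XX
_X__X_XXXXX_X_X___X__
position 19 holds _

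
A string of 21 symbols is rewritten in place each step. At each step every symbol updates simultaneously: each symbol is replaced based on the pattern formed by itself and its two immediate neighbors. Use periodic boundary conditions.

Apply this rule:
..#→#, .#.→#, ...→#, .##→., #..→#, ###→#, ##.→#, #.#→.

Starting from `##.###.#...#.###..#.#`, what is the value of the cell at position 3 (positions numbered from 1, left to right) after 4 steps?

.

##..##.#####..#####..
.###.#..######.######
..##.###.#####..#####
##.#..##..######.####
position 3 holds .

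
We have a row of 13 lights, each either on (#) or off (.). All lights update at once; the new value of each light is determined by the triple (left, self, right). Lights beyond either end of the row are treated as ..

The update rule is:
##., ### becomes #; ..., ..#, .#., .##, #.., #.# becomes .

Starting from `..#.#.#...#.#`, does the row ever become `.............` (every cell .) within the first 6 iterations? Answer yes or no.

yes

iteration 1: .............
all cells are . at iteration 1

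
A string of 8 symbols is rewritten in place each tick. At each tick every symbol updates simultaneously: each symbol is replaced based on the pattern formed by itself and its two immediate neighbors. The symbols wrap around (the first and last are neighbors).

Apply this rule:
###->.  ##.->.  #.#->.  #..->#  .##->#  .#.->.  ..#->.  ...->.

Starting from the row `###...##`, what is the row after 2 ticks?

....#..#

...#..#.
....#..#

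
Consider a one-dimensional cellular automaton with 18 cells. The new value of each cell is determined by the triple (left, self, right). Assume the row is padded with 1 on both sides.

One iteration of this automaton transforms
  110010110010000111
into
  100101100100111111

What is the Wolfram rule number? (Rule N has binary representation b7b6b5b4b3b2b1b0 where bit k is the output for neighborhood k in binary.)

171

position 0: 111 → 1  (bit 7 = 1)
position 1: 110 → 0  (bit 6 = 0)
position 5: 101 → 1  (bit 5 = 1)
position 2: 100 → 0  (bit 4 = 0)
position 6: 011 → 1  (bit 3 = 1)
position 4: 010 → 0  (bit 2 = 0)
position 3: 001 → 1  (bit 1 = 1)
position 12: 000 → 1  (bit 0 = 1)
bits b7..b0 = 10101011 = 171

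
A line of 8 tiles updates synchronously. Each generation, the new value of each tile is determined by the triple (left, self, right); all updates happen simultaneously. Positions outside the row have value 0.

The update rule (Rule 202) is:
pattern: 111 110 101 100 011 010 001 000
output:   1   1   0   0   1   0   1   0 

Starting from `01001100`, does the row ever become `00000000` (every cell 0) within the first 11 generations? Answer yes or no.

10011100
00111100
01111100
11111100
11111100  (fixed point — unchanged through generation 11)
generation 11 is 11111100, still not uniform 0

no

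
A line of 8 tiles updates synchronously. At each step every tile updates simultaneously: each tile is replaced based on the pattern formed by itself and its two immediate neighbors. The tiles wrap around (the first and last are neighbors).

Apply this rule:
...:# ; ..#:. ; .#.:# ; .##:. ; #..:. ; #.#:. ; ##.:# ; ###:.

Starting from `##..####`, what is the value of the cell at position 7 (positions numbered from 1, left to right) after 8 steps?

.#......
.#.#####
.#.....#
.#.###.#
.#...#.#
.#.#.#.#
.#.#.#.#  (fixed point — unchanged through step 8)
position 7 holds .

.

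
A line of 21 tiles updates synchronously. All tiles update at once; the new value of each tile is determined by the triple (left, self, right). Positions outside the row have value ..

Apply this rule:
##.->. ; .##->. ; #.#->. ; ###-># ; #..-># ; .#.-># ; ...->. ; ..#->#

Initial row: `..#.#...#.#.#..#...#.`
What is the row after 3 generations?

.##.##.##.#.#####.###
#.........#..###...#.
##.......####.#.#.###

##.......####.#.#.###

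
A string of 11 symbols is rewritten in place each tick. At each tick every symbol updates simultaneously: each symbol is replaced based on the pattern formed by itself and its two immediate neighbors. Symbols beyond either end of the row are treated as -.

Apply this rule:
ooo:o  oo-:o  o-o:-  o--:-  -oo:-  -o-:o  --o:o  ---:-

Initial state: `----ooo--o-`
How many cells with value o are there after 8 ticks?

---o-oo-oo-
--oo--o--o-
-o-o-oo-oo-
oo-o--o--o-
-o-o-oo-oo-  (repeats tick 3; period 2)
tick 8: oo-o--o--o-
count of o: 5

5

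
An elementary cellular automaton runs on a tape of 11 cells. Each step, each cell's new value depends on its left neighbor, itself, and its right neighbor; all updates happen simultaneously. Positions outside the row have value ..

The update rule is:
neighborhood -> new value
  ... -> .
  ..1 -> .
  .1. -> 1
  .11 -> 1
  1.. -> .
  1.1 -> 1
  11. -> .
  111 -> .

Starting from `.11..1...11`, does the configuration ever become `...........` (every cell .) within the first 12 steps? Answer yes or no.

no

step 1: .1...1...1.
step 2: .1...1...1.  (fixed point — unchanged through step 12)
step 12 is .1...1...1., still not uniform .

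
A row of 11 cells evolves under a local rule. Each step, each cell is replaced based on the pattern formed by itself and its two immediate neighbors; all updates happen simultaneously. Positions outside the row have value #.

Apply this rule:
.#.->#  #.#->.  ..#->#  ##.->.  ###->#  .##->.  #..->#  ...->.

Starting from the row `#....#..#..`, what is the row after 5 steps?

step 1: .#..#######
step 2: .###.######
step 3: ..#...#####
step 4: ####.#.####
step 5: ###..#..###

###..#..###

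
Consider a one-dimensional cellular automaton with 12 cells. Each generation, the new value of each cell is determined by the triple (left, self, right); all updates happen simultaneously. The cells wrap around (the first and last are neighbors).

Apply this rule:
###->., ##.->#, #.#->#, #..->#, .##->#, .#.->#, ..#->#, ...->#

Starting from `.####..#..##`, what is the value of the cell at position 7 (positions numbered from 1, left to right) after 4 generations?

##..########
.####.......
##..########  (repeats generation 1; period 2)
generation 4: .####.......
position 7 holds .

.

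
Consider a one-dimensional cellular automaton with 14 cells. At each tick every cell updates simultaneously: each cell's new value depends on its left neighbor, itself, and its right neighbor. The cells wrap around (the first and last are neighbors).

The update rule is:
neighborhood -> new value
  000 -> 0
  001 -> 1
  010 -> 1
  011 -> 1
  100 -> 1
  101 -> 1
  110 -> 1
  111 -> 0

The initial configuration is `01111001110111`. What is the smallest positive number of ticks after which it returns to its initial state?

11001111011101
01111001110111

2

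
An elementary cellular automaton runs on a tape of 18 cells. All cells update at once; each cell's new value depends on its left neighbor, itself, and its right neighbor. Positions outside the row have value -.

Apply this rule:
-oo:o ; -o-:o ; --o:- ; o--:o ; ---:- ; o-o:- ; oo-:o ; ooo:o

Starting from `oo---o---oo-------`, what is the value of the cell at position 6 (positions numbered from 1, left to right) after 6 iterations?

ooo--oo--ooo------
oooo-ooo-oooo-----
oooo-ooo-ooooo----
oooo-ooo-oooooo---
oooo-ooo-ooooooo--
oooo-ooo-oooooooo-
position 6 holds o

o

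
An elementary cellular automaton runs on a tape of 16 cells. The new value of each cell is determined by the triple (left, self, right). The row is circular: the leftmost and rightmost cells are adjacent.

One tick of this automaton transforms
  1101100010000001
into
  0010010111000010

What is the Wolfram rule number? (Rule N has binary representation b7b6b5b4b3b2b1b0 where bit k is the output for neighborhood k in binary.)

position 0: 111 → 0  (bit 7 = 0)
position 1: 110 → 0  (bit 6 = 0)
position 2: 101 → 1  (bit 5 = 1)
position 5: 100 → 1  (bit 4 = 1)
position 3: 011 → 0  (bit 3 = 0)
position 8: 010 → 1  (bit 2 = 1)
position 7: 001 → 1  (bit 1 = 1)
position 6: 000 → 0  (bit 0 = 0)
bits b7..b0 = 00110110 = 54

54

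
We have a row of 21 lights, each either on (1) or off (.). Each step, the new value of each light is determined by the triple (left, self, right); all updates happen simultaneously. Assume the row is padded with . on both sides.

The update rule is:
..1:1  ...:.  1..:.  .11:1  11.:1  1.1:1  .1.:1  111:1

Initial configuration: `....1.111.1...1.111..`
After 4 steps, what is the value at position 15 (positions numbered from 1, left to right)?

1

step 1: ...11111111..111111..
step 2: ..111111111.1111111..
step 3: .111111111111111111..
step 4: 1111111111111111111..
position 15 holds 1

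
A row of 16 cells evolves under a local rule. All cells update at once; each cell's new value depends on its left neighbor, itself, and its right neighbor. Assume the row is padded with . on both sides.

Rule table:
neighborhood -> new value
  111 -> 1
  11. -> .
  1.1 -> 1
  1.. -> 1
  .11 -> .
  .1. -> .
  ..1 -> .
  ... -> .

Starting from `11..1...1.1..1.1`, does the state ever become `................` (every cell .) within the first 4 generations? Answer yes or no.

..1..1...1.1..1.
...1..1...1.1..1
....1..1...1.1..
.....1..1...1.1.
generation 4 is .....1..1...1.1., still not uniform .

no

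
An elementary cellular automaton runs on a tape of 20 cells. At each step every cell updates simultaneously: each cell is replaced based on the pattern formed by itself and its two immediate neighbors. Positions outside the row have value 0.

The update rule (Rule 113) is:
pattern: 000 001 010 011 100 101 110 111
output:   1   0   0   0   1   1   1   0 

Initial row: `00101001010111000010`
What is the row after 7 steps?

10010010010100110001

10010100101001111001
01001010010100001100
00100101001011100111
10010010100100110001
01001001010010011100
00100100101001000111
10010010010100110001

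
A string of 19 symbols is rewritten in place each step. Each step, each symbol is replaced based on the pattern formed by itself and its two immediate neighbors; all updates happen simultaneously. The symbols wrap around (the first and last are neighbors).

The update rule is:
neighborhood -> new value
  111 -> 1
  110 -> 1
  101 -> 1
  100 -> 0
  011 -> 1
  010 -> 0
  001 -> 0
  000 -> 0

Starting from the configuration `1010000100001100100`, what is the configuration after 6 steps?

0000000000001100000

step 1: 0100000000001100000
step 2: 0000000000001100000
step 3: 0000000000001100000  (fixed point — unchanged through step 6)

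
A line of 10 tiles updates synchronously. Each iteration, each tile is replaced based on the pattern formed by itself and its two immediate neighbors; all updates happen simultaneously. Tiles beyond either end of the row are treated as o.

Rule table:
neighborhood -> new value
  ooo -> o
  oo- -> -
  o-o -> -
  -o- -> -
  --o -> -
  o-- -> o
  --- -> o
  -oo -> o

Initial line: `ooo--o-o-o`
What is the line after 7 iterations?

-ooo-oo--o

oo-o-----o
o---oooo-o
-oo-ooo--o
-o--oo-o-o
--o-o----o
o----ooo-o
-ooo-oo--o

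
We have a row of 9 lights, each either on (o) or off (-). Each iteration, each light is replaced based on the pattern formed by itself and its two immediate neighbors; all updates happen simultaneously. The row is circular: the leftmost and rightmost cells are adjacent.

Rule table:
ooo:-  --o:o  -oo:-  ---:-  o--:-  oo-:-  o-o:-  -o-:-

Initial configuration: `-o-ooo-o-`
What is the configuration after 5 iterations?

o--------
--------o
-------o-
------o--
-----o---

-----o---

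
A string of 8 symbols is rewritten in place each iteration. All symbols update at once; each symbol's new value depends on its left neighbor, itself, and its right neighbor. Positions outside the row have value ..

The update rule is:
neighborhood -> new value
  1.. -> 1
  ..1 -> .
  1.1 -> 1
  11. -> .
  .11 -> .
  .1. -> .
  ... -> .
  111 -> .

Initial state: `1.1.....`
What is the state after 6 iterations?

.1.1....
..1.1...
...1.1..
....1.1.
.....1.1
......1.

......1.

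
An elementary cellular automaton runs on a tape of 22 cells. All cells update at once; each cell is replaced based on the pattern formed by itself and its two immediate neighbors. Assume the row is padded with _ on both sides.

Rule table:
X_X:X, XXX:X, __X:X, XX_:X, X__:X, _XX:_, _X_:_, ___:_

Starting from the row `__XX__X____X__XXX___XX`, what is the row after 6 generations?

_X_XXX_X__X_XX_XXX_X_X
X_X_XXX_XX_X_XX_XXX_X_
_X_X_XXX_XX_X_XX_XXX_X
X_X_X_XXX_XX_X_XX_XXX_
_X_X_X_XXX_XX_X_XX_XXX
X_X_X_X_XXX_XX_X_XX_XX

X_X_X_X_XXX_XX_X_XX_XX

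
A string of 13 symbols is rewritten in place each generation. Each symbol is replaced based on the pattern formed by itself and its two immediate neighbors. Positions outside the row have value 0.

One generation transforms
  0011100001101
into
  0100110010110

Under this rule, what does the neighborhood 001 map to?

At position 1 the neighborhood is 001; the next row has 1 there.

1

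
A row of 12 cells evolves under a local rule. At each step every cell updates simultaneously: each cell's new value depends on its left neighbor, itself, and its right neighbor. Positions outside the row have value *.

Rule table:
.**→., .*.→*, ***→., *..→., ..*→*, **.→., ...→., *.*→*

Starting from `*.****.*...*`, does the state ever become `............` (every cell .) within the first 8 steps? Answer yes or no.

no

.*....**..*.
**...*...***
....**..*...
...*...**..*
..**..*...*.
.*...**..***
**..*...*...
...**..**..*
step 8 is ...**..**..*, still not uniform .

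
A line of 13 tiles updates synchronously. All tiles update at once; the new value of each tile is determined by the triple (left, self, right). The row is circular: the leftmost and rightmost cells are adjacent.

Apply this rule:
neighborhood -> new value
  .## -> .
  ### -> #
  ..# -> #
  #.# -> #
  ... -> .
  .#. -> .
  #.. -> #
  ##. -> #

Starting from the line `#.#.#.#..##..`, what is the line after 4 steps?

.#.#.#.##.###
#.#.#.#.##.##
##.#.#.#.##.#
###.#.#.#.##.

###.#.#.#.##.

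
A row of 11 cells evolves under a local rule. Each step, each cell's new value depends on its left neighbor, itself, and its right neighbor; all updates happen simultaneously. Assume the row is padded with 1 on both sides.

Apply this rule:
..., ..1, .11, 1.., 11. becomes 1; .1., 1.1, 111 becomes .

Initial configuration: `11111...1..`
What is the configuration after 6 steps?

1111...1111

....1111.11
11111..1.1.
....111....
11111.11111
....1.1....
1111...1111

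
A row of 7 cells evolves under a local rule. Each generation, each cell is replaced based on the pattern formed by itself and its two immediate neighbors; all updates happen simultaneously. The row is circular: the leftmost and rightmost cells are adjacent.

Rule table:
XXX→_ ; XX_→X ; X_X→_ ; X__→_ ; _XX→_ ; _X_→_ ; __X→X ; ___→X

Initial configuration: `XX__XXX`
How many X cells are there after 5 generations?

3

_X_X___
X____XX
X_XXX__
____X_X
_XXX___
count of X: 3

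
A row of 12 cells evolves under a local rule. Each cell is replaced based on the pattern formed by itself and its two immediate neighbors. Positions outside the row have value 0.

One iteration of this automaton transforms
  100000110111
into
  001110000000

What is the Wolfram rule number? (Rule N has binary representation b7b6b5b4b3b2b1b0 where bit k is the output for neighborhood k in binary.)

1

position 10: 111 → 0  (bit 7 = 0)
position 7: 110 → 0  (bit 6 = 0)
position 8: 101 → 0  (bit 5 = 0)
position 1: 100 → 0  (bit 4 = 0)
position 6: 011 → 0  (bit 3 = 0)
position 0: 010 → 0  (bit 2 = 0)
position 5: 001 → 0  (bit 1 = 0)
position 2: 000 → 1  (bit 0 = 1)
bits b7..b0 = 00000001 = 1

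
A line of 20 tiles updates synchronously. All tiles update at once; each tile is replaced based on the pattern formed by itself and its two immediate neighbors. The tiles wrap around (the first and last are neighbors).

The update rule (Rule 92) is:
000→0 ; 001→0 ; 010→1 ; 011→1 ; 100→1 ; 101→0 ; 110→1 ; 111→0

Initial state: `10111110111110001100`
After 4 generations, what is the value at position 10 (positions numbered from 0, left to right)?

10100010100011001110
10110010110011101010
10111010111010101010
10101010101010101010
position 10 holds 1

1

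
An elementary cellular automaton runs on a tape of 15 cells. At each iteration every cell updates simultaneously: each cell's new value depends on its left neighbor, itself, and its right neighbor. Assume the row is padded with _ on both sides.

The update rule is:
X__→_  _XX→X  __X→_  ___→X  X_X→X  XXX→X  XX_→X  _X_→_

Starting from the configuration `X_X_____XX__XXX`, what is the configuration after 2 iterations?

____XXXXXX__XXX

_X__XXX_XX__XXX
____XXXXXX__XXX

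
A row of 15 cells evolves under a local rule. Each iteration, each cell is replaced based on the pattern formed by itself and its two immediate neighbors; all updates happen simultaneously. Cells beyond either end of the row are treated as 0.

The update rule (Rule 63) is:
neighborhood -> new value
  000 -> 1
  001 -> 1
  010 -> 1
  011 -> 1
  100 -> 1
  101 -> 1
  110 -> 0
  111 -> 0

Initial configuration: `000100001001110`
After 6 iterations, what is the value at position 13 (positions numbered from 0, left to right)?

0

111111111111001
100000000000111
111111111111100
100000000000011
111111111111110
100000000000001
position 13 holds 0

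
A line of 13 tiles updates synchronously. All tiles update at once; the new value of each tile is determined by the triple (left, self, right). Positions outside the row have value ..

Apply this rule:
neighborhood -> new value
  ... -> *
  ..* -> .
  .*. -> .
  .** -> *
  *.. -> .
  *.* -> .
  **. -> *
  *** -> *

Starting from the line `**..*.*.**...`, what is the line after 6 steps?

**.****.**.**

**......**.**
**.****.**.**
**.****.**.**  (fixed point — unchanged through step 6)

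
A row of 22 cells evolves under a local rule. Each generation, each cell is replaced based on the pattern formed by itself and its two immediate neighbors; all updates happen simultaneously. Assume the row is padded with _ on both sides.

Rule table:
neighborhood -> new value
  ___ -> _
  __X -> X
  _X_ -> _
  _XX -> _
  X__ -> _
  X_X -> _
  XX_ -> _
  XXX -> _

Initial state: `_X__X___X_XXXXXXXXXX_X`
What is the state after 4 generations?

generation 1: X__X___X______________
generation 2: __X___X_______________
generation 3: _X___X________________
generation 4: X___X_________________

X___X_________________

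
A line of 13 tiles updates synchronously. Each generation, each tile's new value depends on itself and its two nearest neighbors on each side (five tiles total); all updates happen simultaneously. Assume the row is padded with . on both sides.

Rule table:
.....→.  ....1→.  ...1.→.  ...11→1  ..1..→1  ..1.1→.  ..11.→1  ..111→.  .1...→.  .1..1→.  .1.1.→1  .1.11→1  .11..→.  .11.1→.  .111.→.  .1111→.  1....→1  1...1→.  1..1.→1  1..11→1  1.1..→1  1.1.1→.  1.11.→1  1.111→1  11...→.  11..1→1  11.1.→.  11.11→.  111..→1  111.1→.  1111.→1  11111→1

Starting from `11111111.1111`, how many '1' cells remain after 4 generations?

8

generation 1: ..11111..1.11
generation 2: .1..11111.11.
generation 3: .1.1..11..1..
generation 4: ..11.11.111.1
count of 1: 8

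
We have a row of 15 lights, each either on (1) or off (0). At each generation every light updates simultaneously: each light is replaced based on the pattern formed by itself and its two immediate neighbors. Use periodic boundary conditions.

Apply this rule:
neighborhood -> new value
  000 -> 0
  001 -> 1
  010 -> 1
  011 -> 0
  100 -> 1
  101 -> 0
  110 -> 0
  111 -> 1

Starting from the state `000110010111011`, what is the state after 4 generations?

101001110010000
101110101111001
000100100110110
001111111000001

001111111000001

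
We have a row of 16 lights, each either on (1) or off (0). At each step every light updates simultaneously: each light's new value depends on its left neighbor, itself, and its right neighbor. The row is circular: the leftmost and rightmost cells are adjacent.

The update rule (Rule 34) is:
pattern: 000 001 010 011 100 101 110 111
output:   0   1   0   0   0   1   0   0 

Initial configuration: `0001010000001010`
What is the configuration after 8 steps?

0000101000010100

0010100000010100
0101000000101000
1010000001010000
0100000010100001
1000000101000010
0000001010000101
0000010100001010
0000101000010100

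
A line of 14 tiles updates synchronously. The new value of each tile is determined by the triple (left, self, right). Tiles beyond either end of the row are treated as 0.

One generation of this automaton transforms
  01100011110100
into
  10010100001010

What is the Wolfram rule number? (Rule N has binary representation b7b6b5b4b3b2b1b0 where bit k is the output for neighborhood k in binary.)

50

position 7: 111 → 0  (bit 7 = 0)
position 2: 110 → 0  (bit 6 = 0)
position 10: 101 → 1  (bit 5 = 1)
position 3: 100 → 1  (bit 4 = 1)
position 1: 011 → 0  (bit 3 = 0)
position 11: 010 → 0  (bit 2 = 0)
position 0: 001 → 1  (bit 1 = 1)
position 4: 000 → 0  (bit 0 = 0)
bits b7..b0 = 00110010 = 50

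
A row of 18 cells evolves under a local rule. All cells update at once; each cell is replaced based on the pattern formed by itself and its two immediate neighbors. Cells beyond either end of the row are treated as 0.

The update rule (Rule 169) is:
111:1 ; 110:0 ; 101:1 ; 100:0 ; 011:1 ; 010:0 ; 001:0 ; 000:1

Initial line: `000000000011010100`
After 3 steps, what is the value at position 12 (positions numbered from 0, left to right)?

111111111010101001
111111110101010000
111111101010100111
position 12 holds 1

1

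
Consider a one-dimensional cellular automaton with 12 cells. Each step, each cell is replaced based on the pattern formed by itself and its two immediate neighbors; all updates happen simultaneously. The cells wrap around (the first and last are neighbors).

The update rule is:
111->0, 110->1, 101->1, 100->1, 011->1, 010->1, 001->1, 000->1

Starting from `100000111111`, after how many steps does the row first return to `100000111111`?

2

111111100000
100000111111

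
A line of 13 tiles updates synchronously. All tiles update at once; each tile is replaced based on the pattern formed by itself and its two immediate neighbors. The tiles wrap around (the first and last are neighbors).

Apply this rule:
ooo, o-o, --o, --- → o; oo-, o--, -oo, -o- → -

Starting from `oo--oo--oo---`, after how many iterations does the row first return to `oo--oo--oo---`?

---o---o---oo
-oo--oo--oo--
o---o---o---o
--oo--oo--oo-
oo---o---o---
---oo--oo--oo
-oo---o---o--
o---oo--oo--o
--oo---o---o-
oo---oo--oo--
---oo---o---o
-oo---oo--oo-
o---oo---o---
--oo---oo--oo
-o---oo---o--
o--oo---oo--o
--o---oo---o-
oo--oo---oo--
---o---oo---o
-oo--oo---oo-
o---o---oo---
--oo--oo---oo
-o---o---oo--
o--oo--oo---o
--o---o---oo-
oo--oo--oo---

26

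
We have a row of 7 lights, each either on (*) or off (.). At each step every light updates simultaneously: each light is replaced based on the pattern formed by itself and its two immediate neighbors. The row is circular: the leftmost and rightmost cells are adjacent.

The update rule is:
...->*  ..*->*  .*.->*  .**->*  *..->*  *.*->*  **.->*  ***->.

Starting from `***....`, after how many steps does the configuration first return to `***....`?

*.*****
***....

2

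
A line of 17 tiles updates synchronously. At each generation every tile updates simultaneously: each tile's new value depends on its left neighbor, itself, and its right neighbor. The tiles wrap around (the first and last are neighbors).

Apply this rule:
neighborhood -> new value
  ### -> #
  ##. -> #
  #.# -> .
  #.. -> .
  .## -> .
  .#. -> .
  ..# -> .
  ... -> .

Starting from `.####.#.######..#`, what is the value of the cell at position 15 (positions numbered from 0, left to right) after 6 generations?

..###....#####...
...##.....####...
....#......###...
............##...
.............#...
.................
position 15 holds .

.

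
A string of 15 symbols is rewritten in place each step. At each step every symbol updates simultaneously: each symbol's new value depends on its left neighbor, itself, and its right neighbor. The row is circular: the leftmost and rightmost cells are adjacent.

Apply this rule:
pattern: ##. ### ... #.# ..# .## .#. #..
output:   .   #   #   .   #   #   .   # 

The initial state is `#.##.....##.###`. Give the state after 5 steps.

..#.######..###
##..#####.####.
#.######..###..
..#####.####.##
######..###..#.

######..###..#.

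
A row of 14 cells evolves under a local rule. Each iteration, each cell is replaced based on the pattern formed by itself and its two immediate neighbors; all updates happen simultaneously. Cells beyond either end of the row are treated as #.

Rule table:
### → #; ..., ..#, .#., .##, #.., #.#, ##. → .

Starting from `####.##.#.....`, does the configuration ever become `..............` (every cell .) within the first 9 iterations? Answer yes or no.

iteration 1: ###...........
iteration 2: ##............
iteration 3: #.............
iteration 4: ..............
all cells are . at iteration 4

yes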